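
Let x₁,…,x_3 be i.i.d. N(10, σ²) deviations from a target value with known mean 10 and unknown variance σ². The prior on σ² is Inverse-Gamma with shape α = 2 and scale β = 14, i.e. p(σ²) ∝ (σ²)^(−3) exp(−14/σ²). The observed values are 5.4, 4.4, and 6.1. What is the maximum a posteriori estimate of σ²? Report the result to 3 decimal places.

σ̂²_MAP = 10.637

Sum of squared deviations about the known mean: SS = (5.4−10)² + (4.4−10)² + (6.1−10)² = 67.73.
The Normal likelihood contributes (σ²)^(−n/2) exp(−SS/(2σ²)), so the posterior is Inverse-Gamma(α + n/2, β + SS/2) = Inverse-Gamma(3.5, 47.865).
The mode of Inverse-Gamma(a, b) is b/(a+1) = 47.865/4.5 ≈ 10.637.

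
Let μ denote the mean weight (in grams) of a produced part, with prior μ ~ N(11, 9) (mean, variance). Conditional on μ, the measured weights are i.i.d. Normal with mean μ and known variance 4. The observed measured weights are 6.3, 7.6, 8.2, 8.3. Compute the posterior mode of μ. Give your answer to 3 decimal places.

μ̂_MAP = 7.940

n = 4; x̄ = (6.3 + 7.6 + 8.2 + 8.3)/4 = 30.4/4 = 7.6.
For a Normal prior and Normal likelihood with known variance, the posterior is Normal; its mode equals its mean, the precision-weighted average.
Prior precision 1/σ₀² = 1/9; data precision n/σ² = 4/4 = 1.
μ̂ = ((1/9)·11 + 1·7.6) / (1/9 + 1) = (397/45)/(10/9) = 7.940.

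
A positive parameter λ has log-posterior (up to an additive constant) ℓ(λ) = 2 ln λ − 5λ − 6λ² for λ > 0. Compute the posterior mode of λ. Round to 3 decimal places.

ℓ'(λ) = 2/λ − 5 − 12λ. Setting this to zero and multiplying by λ: 12λ² + 5λ − 2 = 0.
λ = (−5 + √(5² + 4·12·2)) / (2·12) = (−5 + √121) / 24 = (−5 + 11)/24 = 1/4.
ℓ''(λ) = −2/λ² − 12 < 0, confirming a maximum.

λ̂_MAP = 0.250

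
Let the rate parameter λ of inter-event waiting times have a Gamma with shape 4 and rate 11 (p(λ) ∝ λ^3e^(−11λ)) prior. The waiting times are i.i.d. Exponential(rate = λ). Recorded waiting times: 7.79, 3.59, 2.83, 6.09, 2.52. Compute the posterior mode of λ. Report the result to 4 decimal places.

The Exponential(rate=λ) likelihood is ∝ λ^n e^(−λΣtᵢ). Here n = 5 and Σtᵢ = 7.79 + 3.59 + 2.83 + 6.09 + 2.52 = 22.82.
Posterior ∝ λ^3e^(−11λ) · λ^5e^(−22.82λ) = λ^8e^(−33.82λ), i.e. Gamma(9, 33.82).
Mode = (a−1)/b = 8/33.82 ≈ 0.2365.

λ̂_MAP = 0.2365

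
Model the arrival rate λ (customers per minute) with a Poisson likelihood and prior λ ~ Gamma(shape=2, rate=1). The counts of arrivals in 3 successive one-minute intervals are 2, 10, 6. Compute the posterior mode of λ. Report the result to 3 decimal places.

Σxᵢ = 2+10+6 = 18, with n = 3.
Posterior ∝ λe^(−1λ) · λ^18e^(−3λ) = λ^19e^(−4λ), i.e. Gamma(shape=20, rate=4).
The mode of a Gamma(a, b) with a ≥ 1 (shape–rate) is (a−1)/b = 19/4 ≈ 4.750.

λ̂_MAP = 4.750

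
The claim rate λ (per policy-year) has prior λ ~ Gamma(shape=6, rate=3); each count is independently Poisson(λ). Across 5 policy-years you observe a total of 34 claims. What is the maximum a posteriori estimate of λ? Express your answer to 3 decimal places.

Σxᵢ = 34, n = 5.
Posterior ∝ λ^5e^(−3λ) · λ^34e^(−5λ) = λ^39e^(−8λ), i.e. Gamma(shape=40, rate=8).
The mode of a Gamma(a, b) with a ≥ 1 (shape–rate) is (a−1)/b = 39/8 ≈ 4.875.

λ̂_MAP = 4.875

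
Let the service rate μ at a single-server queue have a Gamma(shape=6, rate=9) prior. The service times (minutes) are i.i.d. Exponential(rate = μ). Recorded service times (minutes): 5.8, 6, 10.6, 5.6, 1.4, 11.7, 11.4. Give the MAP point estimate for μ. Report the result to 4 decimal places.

μ̂_MAP = 0.1951

The Exponential(rate=μ) likelihood is ∝ μ^n e^(−μΣtᵢ). Here n = 7 and Σtᵢ = 5.8 + 6 + 10.6 + 5.6 + 1.4 + 11.7 + 11.4 = 52.5.
Posterior ∝ μ^5e^(−9μ) · μ^7e^(−52.5μ) = μ^12e^(−61.5μ), i.e. Gamma(13, 61.5).
Mode = (a−1)/b = 12/61.5 ≈ 0.1951.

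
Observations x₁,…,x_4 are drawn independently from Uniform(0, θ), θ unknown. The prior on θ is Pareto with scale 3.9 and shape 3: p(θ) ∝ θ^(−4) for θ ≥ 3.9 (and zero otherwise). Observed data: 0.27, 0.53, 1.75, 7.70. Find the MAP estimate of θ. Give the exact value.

θ̂_MAP = 7.70

The Uniform(0, θ) likelihood is θ^(−n) for θ ≥ max(xᵢ), zero otherwise. Here max(xᵢ) = 7.70.
Posterior ∝ θ^(−4) · θ^(−4) = θ^(−8) on θ ≥ max(3.9, 7.70) = 7.70.
This density is strictly decreasing in θ, so the posterior mode lies at the lower boundary of the support.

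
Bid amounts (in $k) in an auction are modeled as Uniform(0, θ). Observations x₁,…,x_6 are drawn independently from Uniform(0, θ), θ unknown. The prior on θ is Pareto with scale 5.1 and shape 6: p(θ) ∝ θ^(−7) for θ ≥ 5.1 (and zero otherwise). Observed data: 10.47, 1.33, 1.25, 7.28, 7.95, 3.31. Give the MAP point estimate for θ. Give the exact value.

The Uniform(0, θ) likelihood is θ^(−n) for θ ≥ max(xᵢ), zero otherwise. Here max(xᵢ) = 10.47.
Posterior ∝ θ^(−7) · θ^(−6) = θ^(−13) on θ ≥ max(5.1, 10.47) = 10.47.
This density is strictly decreasing in θ, so the posterior mode lies at the lower boundary of the support.

θ̂_MAP = 10.47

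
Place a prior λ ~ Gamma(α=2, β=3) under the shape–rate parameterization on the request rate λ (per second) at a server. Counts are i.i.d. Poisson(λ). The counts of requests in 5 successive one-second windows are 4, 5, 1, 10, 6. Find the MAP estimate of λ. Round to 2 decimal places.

λ̂_MAP = 3.38

Σxᵢ = 4+5+1+10+6 = 26, with n = 5.
Posterior ∝ λe^(−3λ) · λ^26e^(−5λ) = λ^27e^(−8λ), i.e. Gamma(shape=28, rate=8).
The mode of a Gamma(a, b) with a ≥ 1 (shape–rate) is (a−1)/b = 27/8 ≈ 3.38.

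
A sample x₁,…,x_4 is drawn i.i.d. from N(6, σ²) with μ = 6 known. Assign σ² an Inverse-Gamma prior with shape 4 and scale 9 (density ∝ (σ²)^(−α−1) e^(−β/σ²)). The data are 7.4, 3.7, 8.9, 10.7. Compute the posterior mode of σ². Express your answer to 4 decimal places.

Sum of squared deviations about the known mean: SS = (7.4−6)² + (3.7−6)² + (8.9−6)² + (10.7−6)² = 37.75.
The Normal likelihood contributes (σ²)^(−n/2) exp(−SS/(2σ²)), so the posterior is Inverse-Gamma(α + n/2, β + SS/2) = Inverse-Gamma(6, 27.875).
The mode of Inverse-Gamma(a, b) is b/(a+1) = 27.875/7 ≈ 3.9821.

σ̂²_MAP = 3.9821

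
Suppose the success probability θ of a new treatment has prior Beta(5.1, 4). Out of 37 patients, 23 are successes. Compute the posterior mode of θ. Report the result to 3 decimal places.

Prior: Beta(5.1, 4).
Data: 23 successes in 37 trials. The binomial likelihood contributes θ^23(1−θ)^14, so the posterior is Beta(5.1+23, 4+14) = Beta(28.1, 18).
For Beta(a, b) with a, b > 1 the mode is (a−1)/(a+b−2) = 27.1/44.1 ≈ 0.615.

θ̂_MAP = 0.615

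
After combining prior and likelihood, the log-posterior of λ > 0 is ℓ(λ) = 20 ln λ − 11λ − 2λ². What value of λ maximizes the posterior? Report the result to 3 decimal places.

ℓ'(λ) = 20/λ − 11 − 4λ. Setting this to zero and multiplying by λ: 4λ² + 11λ − 20 = 0.
λ = (−11 + √(11² + 4·4·20)) / (2·4) = (−11 + √441) / 8 = (−11 + 21)/8 = 5/4.
ℓ''(λ) = −20/λ² − 4 < 0, confirming a maximum.

λ̂_MAP = 1.250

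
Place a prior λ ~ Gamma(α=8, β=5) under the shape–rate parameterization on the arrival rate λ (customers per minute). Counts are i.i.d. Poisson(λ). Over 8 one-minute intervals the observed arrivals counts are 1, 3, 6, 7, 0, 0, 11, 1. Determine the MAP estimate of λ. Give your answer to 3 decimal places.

λ̂_MAP = 2.769

Σxᵢ = 1+3+6+7+0+0+11+1 = 29, with n = 8.
Posterior ∝ λ^7e^(−5λ) · λ^29e^(−8λ) = λ^36e^(−13λ), i.e. Gamma(shape=37, rate=13).
The mode of a Gamma(a, b) with a ≥ 1 (shape–rate) is (a−1)/b = 36/13 ≈ 2.769.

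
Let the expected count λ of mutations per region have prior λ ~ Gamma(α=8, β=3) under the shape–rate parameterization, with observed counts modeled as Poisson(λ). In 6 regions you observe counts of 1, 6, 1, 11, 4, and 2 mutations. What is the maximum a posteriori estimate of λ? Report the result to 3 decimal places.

Σxᵢ = 1+6+1+11+4+2 = 25, with n = 6.
Posterior ∝ λ^7e^(−3λ) · λ^25e^(−6λ) = λ^32e^(−9λ), i.e. Gamma(shape=33, rate=9).
The mode of a Gamma(a, b) with a ≥ 1 (shape–rate) is (a−1)/b = 32/9 ≈ 3.556.

λ̂_MAP = 3.556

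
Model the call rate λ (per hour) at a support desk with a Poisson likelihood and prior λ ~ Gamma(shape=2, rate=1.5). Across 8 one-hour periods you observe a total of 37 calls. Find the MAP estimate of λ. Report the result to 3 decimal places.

λ̂_MAP = 4.000

Σxᵢ = 37, n = 8.
Posterior ∝ λe^(−1.5λ) · λ^37e^(−8λ) = λ^38e^(−9.5λ), i.e. Gamma(shape=39, rate=9.5).
The mode of a Gamma(a, b) with a ≥ 1 (shape–rate) is (a−1)/b = 38/9.5 ≈ 4.000.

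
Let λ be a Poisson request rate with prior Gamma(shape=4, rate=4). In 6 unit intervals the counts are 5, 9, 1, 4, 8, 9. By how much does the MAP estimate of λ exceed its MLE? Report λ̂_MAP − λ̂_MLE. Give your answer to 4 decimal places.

Σxᵢ = 36. Posterior is Gamma(40, 10); MAP = (40−1)/10 = 39/10 ≈ 3.90000.
MLE = x̄ = 36/6 ≈ 6.00000.
Difference = 39/10 − 36/6 = -21/10 ≈ -2.1000.

MAP − MLE = -2.1000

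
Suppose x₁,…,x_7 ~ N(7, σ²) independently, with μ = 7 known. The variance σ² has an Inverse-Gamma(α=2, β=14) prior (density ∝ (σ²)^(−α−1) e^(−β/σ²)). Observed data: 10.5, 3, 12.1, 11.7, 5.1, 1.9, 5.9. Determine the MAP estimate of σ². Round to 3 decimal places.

Sum of squared deviations about the known mean: SS = (10.5−7)² + (3−7)² + (12.1−7)² + (11.7−7)² + (5.1−7)² + (1.9−7)² + (5.9−7)² = 107.18.
The Normal likelihood contributes (σ²)^(−n/2) exp(−SS/(2σ²)), so the posterior is Inverse-Gamma(α + n/2, β + SS/2) = Inverse-Gamma(5.5, 67.59).
The mode of Inverse-Gamma(a, b) is b/(a+1) = 67.59/6.5 ≈ 10.398.

σ̂²_MAP = 10.398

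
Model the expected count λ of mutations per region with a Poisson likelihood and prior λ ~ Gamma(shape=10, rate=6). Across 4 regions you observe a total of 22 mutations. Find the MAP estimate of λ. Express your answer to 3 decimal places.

λ̂_MAP = 3.100

Σxᵢ = 22, n = 4.
Posterior ∝ λ^9e^(−6λ) · λ^22e^(−4λ) = λ^31e^(−10λ), i.e. Gamma(shape=32, rate=10).
The mode of a Gamma(a, b) with a ≥ 1 (shape–rate) is (a−1)/b = 31/10 ≈ 3.100.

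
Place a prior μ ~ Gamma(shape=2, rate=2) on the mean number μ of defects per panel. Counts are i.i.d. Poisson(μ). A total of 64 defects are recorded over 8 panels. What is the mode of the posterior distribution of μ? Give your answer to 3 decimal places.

Σxᵢ = 64, n = 8.
Posterior ∝ μe^(−2μ) · μ^64e^(−8μ) = μ^65e^(−10μ), i.e. Gamma(shape=66, rate=10).
The mode of a Gamma(a, b) with a ≥ 1 (shape–rate) is (a−1)/b = 65/10 ≈ 6.500.

μ̂_MAP = 6.500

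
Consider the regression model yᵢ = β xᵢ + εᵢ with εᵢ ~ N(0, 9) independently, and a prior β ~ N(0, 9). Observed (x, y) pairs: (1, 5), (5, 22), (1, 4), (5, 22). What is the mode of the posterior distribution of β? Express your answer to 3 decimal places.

β̂_MAP = 4.321

log p(β | y) = −Σ(yᵢ − βxᵢ)²/(2·9) − β²/(2·9) + const.
Setting the derivative to zero: Σxᵢ(yᵢ − βxᵢ)/9 − β/9 = 0, so β = Σxᵢyᵢ / (Σxᵢ² + σ²/τ²).
Σxᵢyᵢ = 1·5 + 5·22 + 1·4 + 5·22 = 229; Σxᵢ² = 52; σ²/τ² = 1.
β̂_MAP = 229 / (52 + 1) = 229/53 ≈ 4.321.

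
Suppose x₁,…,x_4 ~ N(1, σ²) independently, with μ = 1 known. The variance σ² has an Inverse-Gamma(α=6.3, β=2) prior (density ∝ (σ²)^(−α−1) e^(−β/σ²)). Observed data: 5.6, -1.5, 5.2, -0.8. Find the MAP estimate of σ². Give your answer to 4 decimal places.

σ̂²_MAP = 2.8113

Sum of squared deviations about the known mean: SS = (5.6−1)² + (-1.5−1)² + (5.2−1)² + (-0.8−1)² = 48.29.
The Normal likelihood contributes (σ²)^(−n/2) exp(−SS/(2σ²)), so the posterior is Inverse-Gamma(α + n/2, β + SS/2) = Inverse-Gamma(8.3, 26.145).
The mode of Inverse-Gamma(a, b) is b/(a+1) = 26.145/9.3 ≈ 2.8113.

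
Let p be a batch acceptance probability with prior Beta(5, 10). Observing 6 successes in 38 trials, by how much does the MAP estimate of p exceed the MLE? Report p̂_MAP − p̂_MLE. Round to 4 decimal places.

Posterior is Beta(11, 42); MAP = (11−1)/(53−2) = 10/51 ≈ 0.19608.
MLE ignores the prior: p̂_MLE = k/n = 6/38 ≈ 0.15789.
Difference = 10/51 − 6/38 = 37/969 ≈ 0.0382.

MAP − MLE = 0.0382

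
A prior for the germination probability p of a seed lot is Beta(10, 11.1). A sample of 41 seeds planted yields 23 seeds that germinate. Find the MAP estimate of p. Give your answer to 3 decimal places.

Prior: Beta(10, 11.1).
Data: 23 successes in 41 trials. The binomial likelihood contributes p^23(1−p)^18, so the posterior is Beta(10+23, 11.1+18) = Beta(33, 29.1).
For Beta(a, b) with a, b > 1 the mode is (a−1)/(a+b−2) = 32/60.1 ≈ 0.532.

p̂_MAP = 0.532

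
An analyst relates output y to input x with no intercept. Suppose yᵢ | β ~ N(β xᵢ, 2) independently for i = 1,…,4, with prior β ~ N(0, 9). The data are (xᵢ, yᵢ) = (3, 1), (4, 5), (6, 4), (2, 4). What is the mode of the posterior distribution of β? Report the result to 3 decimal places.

β̂_MAP = 0.843

log p(β | y) = −Σ(yᵢ − βxᵢ)²/(2·2) − β²/(2·9) + const.
Setting the derivative to zero: Σxᵢ(yᵢ − βxᵢ)/2 − β/9 = 0, so β = Σxᵢyᵢ / (Σxᵢ² + σ²/τ²).
Σxᵢyᵢ = 3·1 + 4·5 + 6·4 + 2·4 = 55; Σxᵢ² = 65; σ²/τ² = 2/9.
β̂_MAP = 55 / (65 + 2/9) = 55/(587/9) = 495/587 ≈ 0.843.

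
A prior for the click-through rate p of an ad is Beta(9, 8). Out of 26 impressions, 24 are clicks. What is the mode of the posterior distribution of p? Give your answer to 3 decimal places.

p̂_MAP = 0.780

Prior: Beta(9, 8).
Data: 24 successes in 26 trials. The binomial likelihood contributes p^24(1−p)^2, so the posterior is Beta(9+24, 8+2) = Beta(33, 10).
For Beta(a, b) with a, b > 1 the mode is (a−1)/(a+b−2) = 32/41 ≈ 0.780.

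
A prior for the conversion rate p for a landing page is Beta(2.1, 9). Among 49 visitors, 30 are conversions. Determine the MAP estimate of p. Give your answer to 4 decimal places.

p̂_MAP = 0.5353

Prior: Beta(2.1, 9).
Data: 30 successes in 49 trials. The binomial likelihood contributes p^30(1−p)^19, so the posterior is Beta(2.1+30, 9+19) = Beta(32.1, 28).
For Beta(a, b) with a, b > 1 the mode is (a−1)/(a+b−2) = 31.1/58.1 ≈ 0.5353.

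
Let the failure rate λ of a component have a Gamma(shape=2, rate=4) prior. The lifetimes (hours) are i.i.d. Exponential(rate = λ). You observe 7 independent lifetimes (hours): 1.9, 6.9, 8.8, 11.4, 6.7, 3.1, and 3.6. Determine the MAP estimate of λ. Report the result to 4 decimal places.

The Exponential(rate=λ) likelihood is ∝ λ^n e^(−λΣtᵢ). Here n = 7 and Σtᵢ = 1.9 + 6.9 + 8.8 + 11.4 + 6.7 + 3.1 + 3.6 = 42.4.
Posterior ∝ λe^(−4λ) · λ^7e^(−42.4λ) = λ^8e^(−46.4λ), i.e. Gamma(9, 46.4).
Mode = (a−1)/b = 8/46.4 ≈ 0.1724.

λ̂_MAP = 0.1724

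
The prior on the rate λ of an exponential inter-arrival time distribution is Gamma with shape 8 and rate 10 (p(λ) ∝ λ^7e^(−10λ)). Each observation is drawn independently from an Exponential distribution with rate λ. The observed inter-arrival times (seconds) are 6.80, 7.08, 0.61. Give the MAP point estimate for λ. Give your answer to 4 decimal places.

λ̂_MAP = 0.4083

The Exponential(rate=λ) likelihood is ∝ λ^n e^(−λΣtᵢ). Here n = 3 and Σtᵢ = 6.80 + 7.08 + 0.61 = 14.49.
Posterior ∝ λ^7e^(−10λ) · λ^3e^(−14.49λ) = λ^10e^(−24.49λ), i.e. Gamma(11, 24.49).
Mode = (a−1)/b = 10/24.49 ≈ 0.4083.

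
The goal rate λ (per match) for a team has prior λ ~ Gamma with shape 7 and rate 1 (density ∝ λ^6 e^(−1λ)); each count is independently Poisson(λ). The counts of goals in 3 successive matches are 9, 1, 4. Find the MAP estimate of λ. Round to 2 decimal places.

λ̂_MAP = 5.00

Σxᵢ = 9+1+4 = 14, with n = 3.
Posterior ∝ λ^6e^(−1λ) · λ^14e^(−3λ) = λ^20e^(−4λ), i.e. Gamma(shape=21, rate=4).
The mode of a Gamma(a, b) with a ≥ 1 (shape–rate) is (a−1)/b = 20/4 ≈ 5.00.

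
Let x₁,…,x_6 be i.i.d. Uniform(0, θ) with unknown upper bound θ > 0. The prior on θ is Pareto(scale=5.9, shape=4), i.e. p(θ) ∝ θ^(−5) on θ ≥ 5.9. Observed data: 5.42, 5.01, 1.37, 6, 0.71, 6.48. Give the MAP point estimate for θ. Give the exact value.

θ̂_MAP = 6.48

The Uniform(0, θ) likelihood is θ^(−n) for θ ≥ max(xᵢ), zero otherwise. Here max(xᵢ) = 6.48.
Posterior ∝ θ^(−5) · θ^(−6) = θ^(−11) on θ ≥ max(5.9, 6.48) = 6.48.
This density is strictly decreasing in θ, so the posterior mode lies at the lower boundary of the support.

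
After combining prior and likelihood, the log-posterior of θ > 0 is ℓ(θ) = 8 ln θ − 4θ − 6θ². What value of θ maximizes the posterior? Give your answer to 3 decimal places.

ℓ'(θ) = 8/θ − 4 − 12θ. Setting this to zero and multiplying by θ: 12θ² + 4θ − 8 = 0.
θ = (−4 + √(4² + 4·12·8)) / (2·12) = (−4 + √400) / 24 = (−4 + 20)/24 = 2/3.
ℓ''(θ) = −8/θ² − 12 < 0, confirming a maximum.

θ̂_MAP = 0.667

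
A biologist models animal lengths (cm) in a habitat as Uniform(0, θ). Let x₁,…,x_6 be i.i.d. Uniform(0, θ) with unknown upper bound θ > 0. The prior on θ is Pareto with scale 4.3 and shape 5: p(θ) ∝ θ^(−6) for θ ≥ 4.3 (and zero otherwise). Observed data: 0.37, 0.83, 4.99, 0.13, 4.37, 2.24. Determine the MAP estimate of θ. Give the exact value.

θ̂_MAP = 4.99

The Uniform(0, θ) likelihood is θ^(−n) for θ ≥ max(xᵢ), zero otherwise. Here max(xᵢ) = 4.99.
Posterior ∝ θ^(−6) · θ^(−6) = θ^(−12) on θ ≥ max(4.3, 4.99) = 4.99.
This density is strictly decreasing in θ, so the posterior mode lies at the lower boundary of the support.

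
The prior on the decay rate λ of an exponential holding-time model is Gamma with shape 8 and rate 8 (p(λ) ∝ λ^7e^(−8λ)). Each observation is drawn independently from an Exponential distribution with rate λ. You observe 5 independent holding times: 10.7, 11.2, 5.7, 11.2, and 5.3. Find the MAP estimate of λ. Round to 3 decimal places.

λ̂_MAP = 0.230

The Exponential(rate=λ) likelihood is ∝ λ^n e^(−λΣtᵢ). Here n = 5 and Σtᵢ = 10.7 + 11.2 + 5.7 + 11.2 + 5.3 = 44.1.
Posterior ∝ λ^7e^(−8λ) · λ^5e^(−44.1λ) = λ^12e^(−52.1λ), i.e. Gamma(13, 52.1).
Mode = (a−1)/b = 12/52.1 ≈ 0.230.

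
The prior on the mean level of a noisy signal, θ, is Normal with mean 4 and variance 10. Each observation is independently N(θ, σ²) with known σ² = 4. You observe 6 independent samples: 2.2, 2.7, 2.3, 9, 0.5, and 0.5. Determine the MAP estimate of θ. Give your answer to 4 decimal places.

n = 6; x̄ = (2.2 + 2.7 + 2.3 + 9 + 0.5 + 0.5)/6 = 17.2/6 = 43/15 ≈ 2.8667.
For a Normal prior and Normal likelihood with known variance, the posterior is Normal; its mode equals its mean, the precision-weighted average.
Prior precision 1/σ₀² = 1/10 = 0.1; data precision n/σ² = 6/4 = 1.5.
θ̂ = (0.1·4 + 1.5·(43/15)) / (0.1 + 1.5) = 4.7/1.6 = 2.9375.

θ̂_MAP = 2.9375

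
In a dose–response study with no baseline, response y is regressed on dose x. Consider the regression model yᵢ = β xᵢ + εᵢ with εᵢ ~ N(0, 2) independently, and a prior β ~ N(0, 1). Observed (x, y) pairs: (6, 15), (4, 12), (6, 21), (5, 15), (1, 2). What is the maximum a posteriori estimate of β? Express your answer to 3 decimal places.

β̂_MAP = 2.940

log p(β | y) = −Σ(yᵢ − βxᵢ)²/(2·2) − β²/(2·1) + const.
Setting the derivative to zero: Σxᵢ(yᵢ − βxᵢ)/2 − β/1 = 0, so β = Σxᵢyᵢ / (Σxᵢ² + σ²/τ²).
Σxᵢyᵢ = 6·15 + 4·12 + 6·21 + 5·15 + 1·2 = 341; Σxᵢ² = 114; σ²/τ² = 2.
β̂_MAP = 341 / (114 + 2) = 341/116 ≈ 2.940.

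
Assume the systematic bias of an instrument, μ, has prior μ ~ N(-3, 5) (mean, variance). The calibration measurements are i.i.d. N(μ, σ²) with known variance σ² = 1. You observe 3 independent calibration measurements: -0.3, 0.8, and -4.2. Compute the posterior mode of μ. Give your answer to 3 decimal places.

n = 3; x̄ = ((-0.3) + 0.8 + (-4.2))/3 = -3.7/3 = -37/30 ≈ -1.2333.
For a Normal prior and Normal likelihood with known variance, the posterior is Normal; its mode equals its mean, the precision-weighted average.
Prior precision 1/σ₀² = 1/5 = 0.2; data precision n/σ² = 3/1 = 3.
μ̂ = (0.2·(-3) + 3·(-37/30)) / (0.2 + 3) = (-4.3)/3.2 = -1.34375 ≈ -1.344.

μ̂_MAP = -1.344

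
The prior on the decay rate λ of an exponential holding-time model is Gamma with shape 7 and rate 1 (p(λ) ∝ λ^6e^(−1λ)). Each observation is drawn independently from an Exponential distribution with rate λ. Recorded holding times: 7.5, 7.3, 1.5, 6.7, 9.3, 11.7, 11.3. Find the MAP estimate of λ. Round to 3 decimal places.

λ̂_MAP = 0.231

The Exponential(rate=λ) likelihood is ∝ λ^n e^(−λΣtᵢ). Here n = 7 and Σtᵢ = 7.5 + 7.3 + 1.5 + 6.7 + 9.3 + 11.7 + 11.3 = 55.3.
Posterior ∝ λ^6e^(−1λ) · λ^7e^(−55.3λ) = λ^13e^(−56.3λ), i.e. Gamma(14, 56.3).
Mode = (a−1)/b = 13/56.3 ≈ 0.231.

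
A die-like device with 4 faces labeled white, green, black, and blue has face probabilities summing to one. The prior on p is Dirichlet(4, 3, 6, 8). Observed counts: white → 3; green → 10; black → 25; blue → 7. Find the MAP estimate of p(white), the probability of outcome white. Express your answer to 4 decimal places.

MAP estimate of p(white) = 0.0968

The posterior is Dirichlet(αᵢ + nᵢ) = Dirichlet(7, 13, 31, 15).
For a Dirichlet(a₁,…,a_K) with all aᵢ > 1, the mode has j-th component (aⱼ − 1)/(Σaᵢ − K).
Here Σaᵢ = 66 and K = 4, so p(white) = (7 − 1)/(66 − 4) = 6/62 ≈ 0.0968.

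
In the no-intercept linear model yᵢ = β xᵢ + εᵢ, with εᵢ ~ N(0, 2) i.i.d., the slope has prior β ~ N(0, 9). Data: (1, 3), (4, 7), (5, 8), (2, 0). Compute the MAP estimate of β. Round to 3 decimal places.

log p(β | y) = −Σ(yᵢ − βxᵢ)²/(2·2) − β²/(2·9) + const.
Setting the derivative to zero: Σxᵢ(yᵢ − βxᵢ)/2 − β/9 = 0, so β = Σxᵢyᵢ / (Σxᵢ² + σ²/τ²).
Σxᵢyᵢ = 1·3 + 4·7 + 5·8 + 2·0 = 71; Σxᵢ² = 46; σ²/τ² = 2/9.
β̂_MAP = 71 / (46 + 2/9) = 71/(416/9) = 639/416 ≈ 1.536.

β̂_MAP = 1.536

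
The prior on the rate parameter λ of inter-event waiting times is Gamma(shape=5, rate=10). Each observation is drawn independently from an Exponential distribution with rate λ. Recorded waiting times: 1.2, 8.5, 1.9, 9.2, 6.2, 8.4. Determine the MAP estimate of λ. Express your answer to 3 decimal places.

λ̂_MAP = 0.220

The Exponential(rate=λ) likelihood is ∝ λ^n e^(−λΣtᵢ). Here n = 6 and Σtᵢ = 1.2 + 8.5 + 1.9 + 9.2 + 6.2 + 8.4 = 35.4.
Posterior ∝ λ^4e^(−10λ) · λ^6e^(−35.4λ) = λ^10e^(−45.4λ), i.e. Gamma(11, 45.4).
Mode = (a−1)/b = 10/45.4 ≈ 0.220.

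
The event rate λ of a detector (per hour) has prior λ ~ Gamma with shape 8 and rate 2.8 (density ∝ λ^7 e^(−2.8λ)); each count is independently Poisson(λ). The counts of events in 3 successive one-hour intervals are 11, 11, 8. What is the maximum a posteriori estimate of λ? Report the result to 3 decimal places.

Σxᵢ = 11+11+8 = 30, with n = 3.
Posterior ∝ λ^7e^(−2.8λ) · λ^30e^(−3λ) = λ^37e^(−5.8λ), i.e. Gamma(shape=38, rate=5.8).
The mode of a Gamma(a, b) with a ≥ 1 (shape–rate) is (a−1)/b = 37/5.8 ≈ 6.379.

λ̂_MAP = 6.379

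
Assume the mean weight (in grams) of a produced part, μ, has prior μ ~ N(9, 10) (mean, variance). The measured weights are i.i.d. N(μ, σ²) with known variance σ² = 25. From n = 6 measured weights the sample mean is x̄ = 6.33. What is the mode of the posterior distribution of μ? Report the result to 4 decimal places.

μ̂_MAP = 7.1153

n = 6, x̄ = 6.33.
For a Normal prior and Normal likelihood with known variance, the posterior is Normal; its mode equals its mean, the precision-weighted average.
Prior precision 1/σ₀² = 1/10 = 0.1; data precision n/σ² = 6/25 = 0.24.
μ̂ = (0.1·9 + 0.24·6.33) / (0.1 + 0.24) = 2.4192/0.34 = 3024/425 ≈ 7.1153.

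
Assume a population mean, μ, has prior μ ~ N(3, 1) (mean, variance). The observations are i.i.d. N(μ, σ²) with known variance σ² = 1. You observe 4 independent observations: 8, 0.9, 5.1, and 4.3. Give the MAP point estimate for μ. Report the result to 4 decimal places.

μ̂_MAP = 4.2600

n = 4; x̄ = (8 + 0.9 + 5.1 + 4.3)/4 = 18.3/4 = 4.575.
For a Normal prior and Normal likelihood with known variance, the posterior is Normal; its mode equals its mean, the precision-weighted average.
Prior precision 1/σ₀² = 1/1 = 1; data precision n/σ² = 4/1 = 4.
μ̂ = (1·3 + 4·4.575) / (1 + 4) = 21.3/5 = 4.2600.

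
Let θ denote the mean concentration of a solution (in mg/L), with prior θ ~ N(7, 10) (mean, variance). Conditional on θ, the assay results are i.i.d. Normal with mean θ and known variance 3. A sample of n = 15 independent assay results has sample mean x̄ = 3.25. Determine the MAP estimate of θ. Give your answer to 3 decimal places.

θ̂_MAP = 3.324

n = 15, x̄ = 3.25.
For a Normal prior and Normal likelihood with known variance, the posterior is Normal; its mode equals its mean, the precision-weighted average.
Prior precision 1/σ₀² = 1/10 = 0.1; data precision n/σ² = 15/3 = 5.
θ̂ = (0.1·7 + 5·3.25) / (0.1 + 5) = 16.95/5.1 = 113/34 ≈ 3.324.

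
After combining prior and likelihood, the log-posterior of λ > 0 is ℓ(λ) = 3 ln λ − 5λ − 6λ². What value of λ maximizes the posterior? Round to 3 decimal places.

λ̂_MAP = 0.333

ℓ'(λ) = 3/λ − 5 − 12λ. Setting this to zero and multiplying by λ: 12λ² + 5λ − 3 = 0.
λ = (−5 + √(5² + 4·12·3)) / (2·12) = (−5 + √169) / 24 = (−5 + 13)/24 = 1/3.
ℓ''(λ) = −3/λ² − 12 < 0, confirming a maximum.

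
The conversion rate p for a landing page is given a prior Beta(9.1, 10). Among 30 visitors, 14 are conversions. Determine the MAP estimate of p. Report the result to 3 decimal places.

Prior: Beta(9.1, 10).
Data: 14 successes in 30 trials. The binomial likelihood contributes p^14(1−p)^16, so the posterior is Beta(9.1+14, 10+16) = Beta(23.1, 26).
For Beta(a, b) with a, b > 1 the mode is (a−1)/(a+b−2) = 22.1/47.1 ≈ 0.469.

p̂_MAP = 0.469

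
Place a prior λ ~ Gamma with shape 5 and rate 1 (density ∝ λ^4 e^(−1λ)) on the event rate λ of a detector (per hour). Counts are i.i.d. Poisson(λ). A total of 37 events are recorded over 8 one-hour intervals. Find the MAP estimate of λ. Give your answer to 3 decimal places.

Σxᵢ = 37, n = 8.
Posterior ∝ λ^4e^(−1λ) · λ^37e^(−8λ) = λ^41e^(−9λ), i.e. Gamma(shape=42, rate=9).
The mode of a Gamma(a, b) with a ≥ 1 (shape–rate) is (a−1)/b = 41/9 ≈ 4.556.

λ̂_MAP = 4.556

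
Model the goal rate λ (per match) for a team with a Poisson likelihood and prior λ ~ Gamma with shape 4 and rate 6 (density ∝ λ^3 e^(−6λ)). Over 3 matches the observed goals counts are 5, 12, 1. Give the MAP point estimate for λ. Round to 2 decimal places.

Σxᵢ = 5+12+1 = 18, with n = 3.
Posterior ∝ λ^3e^(−6λ) · λ^18e^(−3λ) = λ^21e^(−9λ), i.e. Gamma(shape=22, rate=9).
The mode of a Gamma(a, b) with a ≥ 1 (shape–rate) is (a−1)/b = 21/9 ≈ 2.33.

λ̂_MAP = 2.33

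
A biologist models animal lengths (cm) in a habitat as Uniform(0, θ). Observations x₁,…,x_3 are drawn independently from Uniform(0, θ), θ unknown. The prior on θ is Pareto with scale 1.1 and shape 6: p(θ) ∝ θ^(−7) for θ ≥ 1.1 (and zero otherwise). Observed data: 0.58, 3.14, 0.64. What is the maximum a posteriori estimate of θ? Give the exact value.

θ̂_MAP = 3.14

The Uniform(0, θ) likelihood is θ^(−n) for θ ≥ max(xᵢ), zero otherwise. Here max(xᵢ) = 3.14.
Posterior ∝ θ^(−7) · θ^(−3) = θ^(−10) on θ ≥ max(1.1, 3.14) = 3.14.
This density is strictly decreasing in θ, so the posterior mode lies at the lower boundary of the support.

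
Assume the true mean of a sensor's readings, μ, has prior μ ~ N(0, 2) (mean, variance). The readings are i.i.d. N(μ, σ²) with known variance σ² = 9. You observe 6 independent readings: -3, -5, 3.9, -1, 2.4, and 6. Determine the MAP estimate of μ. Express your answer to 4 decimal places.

n = 6; x̄ = ((-3) + (-5) + 3.9 + (-1) + 2.4 + 6)/6 = 3.3/6 = 0.55.
For a Normal prior and Normal likelihood with known variance, the posterior is Normal; its mode equals its mean, the precision-weighted average.
Prior precision 1/σ₀² = 1/2 = 0.5; data precision n/σ² = 6/9 = 2/3.
μ̂ = (0.5·0 + (2/3)·0.55) / (0.5 + 2/3) = (11/30)/(7/6) = 11/35 ≈ 0.3143.

μ̂_MAP = 0.3143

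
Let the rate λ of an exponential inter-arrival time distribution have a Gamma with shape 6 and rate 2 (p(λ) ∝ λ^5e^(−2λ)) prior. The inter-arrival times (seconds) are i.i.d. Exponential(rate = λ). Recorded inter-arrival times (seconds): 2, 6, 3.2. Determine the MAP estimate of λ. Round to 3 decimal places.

The Exponential(rate=λ) likelihood is ∝ λ^n e^(−λΣtᵢ). Here n = 3 and Σtᵢ = 2 + 6 + 3.2 = 11.2.
Posterior ∝ λ^5e^(−2λ) · λ^3e^(−11.2λ) = λ^8e^(−13.2λ), i.e. Gamma(9, 13.2).
Mode = (a−1)/b = 8/13.2 ≈ 0.606.

λ̂_MAP = 0.606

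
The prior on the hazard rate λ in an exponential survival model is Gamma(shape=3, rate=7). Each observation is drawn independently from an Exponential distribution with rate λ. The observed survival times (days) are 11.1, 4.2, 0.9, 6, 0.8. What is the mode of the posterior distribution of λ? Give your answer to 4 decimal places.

λ̂_MAP = 0.2333

The Exponential(rate=λ) likelihood is ∝ λ^n e^(−λΣtᵢ). Here n = 5 and Σtᵢ = 11.1 + 4.2 + 0.9 + 6 + 0.8 = 23.
Posterior ∝ λ^2e^(−7λ) · λ^5e^(−23λ) = λ^7e^(−30λ), i.e. Gamma(8, 30).
Mode = (a−1)/b = 7/30 ≈ 0.2333.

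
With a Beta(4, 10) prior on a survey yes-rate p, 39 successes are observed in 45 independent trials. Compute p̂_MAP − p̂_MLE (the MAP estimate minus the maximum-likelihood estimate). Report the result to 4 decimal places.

Posterior is Beta(43, 16); MAP = (43−1)/(59−2) = 42/57 ≈ 0.73684.
MLE ignores the prior: p̂_MLE = k/n = 39/45 ≈ 0.86667.
Difference = 42/57 − 39/45 = -37/285 ≈ -0.1298.

MAP − MLE = -0.1298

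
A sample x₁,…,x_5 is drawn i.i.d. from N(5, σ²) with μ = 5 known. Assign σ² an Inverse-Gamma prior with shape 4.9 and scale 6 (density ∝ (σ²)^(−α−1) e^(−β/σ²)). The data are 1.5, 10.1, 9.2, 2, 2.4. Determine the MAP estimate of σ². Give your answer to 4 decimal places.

Sum of squared deviations about the known mean: SS = (1.5−5)² + (10.1−5)² + (9.2−5)² + (2−5)² + (2.4−5)² = 71.66.
The Normal likelihood contributes (σ²)^(−n/2) exp(−SS/(2σ²)), so the posterior is Inverse-Gamma(α + n/2, β + SS/2) = Inverse-Gamma(7.4, 41.83).
The mode of Inverse-Gamma(a, b) is b/(a+1) = 41.83/8.4 ≈ 4.9798.

σ̂²_MAP = 4.9798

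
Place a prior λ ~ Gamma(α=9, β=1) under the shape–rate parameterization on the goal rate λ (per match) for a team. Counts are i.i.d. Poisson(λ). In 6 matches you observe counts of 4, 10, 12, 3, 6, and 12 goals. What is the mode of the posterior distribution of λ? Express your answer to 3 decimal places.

Σxᵢ = 4+10+12+3+6+12 = 47, with n = 6.
Posterior ∝ λ^8e^(−1λ) · λ^47e^(−6λ) = λ^55e^(−7λ), i.e. Gamma(shape=56, rate=7).
The mode of a Gamma(a, b) with a ≥ 1 (shape–rate) is (a−1)/b = 55/7 ≈ 7.857.

λ̂_MAP = 7.857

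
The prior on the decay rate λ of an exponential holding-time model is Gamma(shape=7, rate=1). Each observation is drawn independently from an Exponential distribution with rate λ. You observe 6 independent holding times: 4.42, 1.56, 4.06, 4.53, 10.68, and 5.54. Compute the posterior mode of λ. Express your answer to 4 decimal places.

The Exponential(rate=λ) likelihood is ∝ λ^n e^(−λΣtᵢ). Here n = 6 and Σtᵢ = 4.42 + 1.56 + 4.06 + 4.53 + 10.68 + 5.54 = 30.79.
Posterior ∝ λ^6e^(−1λ) · λ^6e^(−30.79λ) = λ^12e^(−31.79λ), i.e. Gamma(13, 31.79).
Mode = (a−1)/b = 12/31.79 ≈ 0.3775.

λ̂_MAP = 0.3775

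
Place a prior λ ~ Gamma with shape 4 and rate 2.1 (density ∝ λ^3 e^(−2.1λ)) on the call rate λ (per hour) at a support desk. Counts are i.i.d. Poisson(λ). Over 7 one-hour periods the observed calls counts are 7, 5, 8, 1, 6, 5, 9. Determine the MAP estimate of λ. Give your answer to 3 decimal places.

λ̂_MAP = 4.835

Σxᵢ = 7+5+8+1+6+5+9 = 41, with n = 7.
Posterior ∝ λ^3e^(−2.1λ) · λ^41e^(−7λ) = λ^44e^(−9.1λ), i.e. Gamma(shape=45, rate=9.1).
The mode of a Gamma(a, b) with a ≥ 1 (shape–rate) is (a−1)/b = 44/9.1 ≈ 4.835.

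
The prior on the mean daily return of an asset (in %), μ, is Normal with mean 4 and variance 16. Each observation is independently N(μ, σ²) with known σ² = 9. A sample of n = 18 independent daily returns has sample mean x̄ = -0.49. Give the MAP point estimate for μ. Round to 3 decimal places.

μ̂_MAP = -0.354

n = 18, x̄ = -0.49.
For a Normal prior and Normal likelihood with known variance, the posterior is Normal; its mode equals its mean, the precision-weighted average.
Prior precision 1/σ₀² = 1/16 = 0.0625; data precision n/σ² = 18/9 = 2.
μ̂ = (0.0625·4 + 2·(-0.49)) / (0.0625 + 2) = (-0.73)/2.0625 = -292/825 ≈ -0.354.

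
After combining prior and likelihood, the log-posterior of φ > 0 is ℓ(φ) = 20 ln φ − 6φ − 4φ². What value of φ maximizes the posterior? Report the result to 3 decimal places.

ℓ'(φ) = 20/φ − 6 − 8φ. Setting this to zero and multiplying by φ: 8φ² + 6φ − 20 = 0.
φ = (−6 + √(6² + 4·8·20)) / (2·8) = (−6 + √676) / 16 = (−6 + 26)/16 = 5/4.
ℓ''(φ) = −20/φ² − 8 < 0, confirming a maximum.

φ̂_MAP = 1.250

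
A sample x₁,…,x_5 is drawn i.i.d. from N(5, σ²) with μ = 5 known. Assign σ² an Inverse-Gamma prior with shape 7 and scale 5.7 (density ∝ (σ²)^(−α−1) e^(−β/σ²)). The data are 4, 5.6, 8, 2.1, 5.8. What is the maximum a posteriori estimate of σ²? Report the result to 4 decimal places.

σ̂²_MAP = 1.4671

Sum of squared deviations about the known mean: SS = (4−5)² + (5.6−5)² + (8−5)² + (2.1−5)² + (5.8−5)² = 19.41.
The Normal likelihood contributes (σ²)^(−n/2) exp(−SS/(2σ²)), so the posterior is Inverse-Gamma(α + n/2, β + SS/2) = Inverse-Gamma(9.5, 15.405).
The mode of Inverse-Gamma(a, b) is b/(a+1) = 15.405/10.5 ≈ 1.4671.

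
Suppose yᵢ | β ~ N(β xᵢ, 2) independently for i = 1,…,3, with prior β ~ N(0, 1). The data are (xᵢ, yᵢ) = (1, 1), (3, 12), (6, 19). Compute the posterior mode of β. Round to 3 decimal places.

β̂_MAP = 3.146

log p(β | y) = −Σ(yᵢ − βxᵢ)²/(2·2) − β²/(2·1) + const.
Setting the derivative to zero: Σxᵢ(yᵢ − βxᵢ)/2 − β/1 = 0, so β = Σxᵢyᵢ / (Σxᵢ² + σ²/τ²).
Σxᵢyᵢ = 1·1 + 3·12 + 6·19 = 151; Σxᵢ² = 46; σ²/τ² = 2.
β̂_MAP = 151 / (46 + 2) = 151/48 ≈ 3.146.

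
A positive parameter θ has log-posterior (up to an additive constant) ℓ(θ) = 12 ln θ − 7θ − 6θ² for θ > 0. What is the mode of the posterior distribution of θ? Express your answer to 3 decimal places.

ℓ'(θ) = 12/θ − 7 − 12θ. Setting this to zero and multiplying by θ: 12θ² + 7θ − 12 = 0.
θ = (−7 + √(7² + 4·12·12)) / (2·12) = (−7 + √625) / 24 = (−7 + 25)/24 = 3/4.
ℓ''(θ) = −12/θ² − 12 < 0, confirming a maximum.

θ̂_MAP = 0.750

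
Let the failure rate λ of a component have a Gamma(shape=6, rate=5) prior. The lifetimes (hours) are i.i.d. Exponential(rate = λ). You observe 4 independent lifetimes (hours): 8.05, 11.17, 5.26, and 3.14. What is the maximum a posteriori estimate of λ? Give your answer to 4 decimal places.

λ̂_MAP = 0.2759

The Exponential(rate=λ) likelihood is ∝ λ^n e^(−λΣtᵢ). Here n = 4 and Σtᵢ = 8.05 + 11.17 + 5.26 + 3.14 = 27.62.
Posterior ∝ λ^5e^(−5λ) · λ^4e^(−27.62λ) = λ^9e^(−32.62λ), i.e. Gamma(10, 32.62).
Mode = (a−1)/b = 9/32.62 ≈ 0.2759.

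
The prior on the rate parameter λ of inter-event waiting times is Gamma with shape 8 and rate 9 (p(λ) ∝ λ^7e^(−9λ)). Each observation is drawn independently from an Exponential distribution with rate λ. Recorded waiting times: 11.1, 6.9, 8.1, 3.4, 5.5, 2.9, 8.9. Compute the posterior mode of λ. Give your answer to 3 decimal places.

λ̂_MAP = 0.251

The Exponential(rate=λ) likelihood is ∝ λ^n e^(−λΣtᵢ). Here n = 7 and Σtᵢ = 11.1 + 6.9 + 8.1 + 3.4 + 5.5 + 2.9 + 8.9 = 46.8.
Posterior ∝ λ^7e^(−9λ) · λ^7e^(−46.8λ) = λ^14e^(−55.8λ), i.e. Gamma(15, 55.8).
Mode = (a−1)/b = 14/55.8 ≈ 0.251.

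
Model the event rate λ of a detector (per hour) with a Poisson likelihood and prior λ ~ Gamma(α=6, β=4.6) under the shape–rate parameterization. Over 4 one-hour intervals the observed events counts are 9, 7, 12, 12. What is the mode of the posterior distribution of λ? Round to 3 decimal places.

Σxᵢ = 9+7+12+12 = 40, with n = 4.
Posterior ∝ λ^5e^(−4.6λ) · λ^40e^(−4λ) = λ^45e^(−8.6λ), i.e. Gamma(shape=46, rate=8.6).
The mode of a Gamma(a, b) with a ≥ 1 (shape–rate) is (a−1)/b = 45/8.6 ≈ 5.233.

λ̂_MAP = 5.233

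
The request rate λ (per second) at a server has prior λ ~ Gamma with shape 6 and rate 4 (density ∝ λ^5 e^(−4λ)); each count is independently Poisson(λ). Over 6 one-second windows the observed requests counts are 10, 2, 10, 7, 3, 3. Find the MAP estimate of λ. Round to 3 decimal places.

λ̂_MAP = 4.000

Σxᵢ = 10+2+10+7+3+3 = 35, with n = 6.
Posterior ∝ λ^5e^(−4λ) · λ^35e^(−6λ) = λ^40e^(−10λ), i.e. Gamma(shape=41, rate=10).
The mode of a Gamma(a, b) with a ≥ 1 (shape–rate) is (a−1)/b = 40/10 ≈ 4.000.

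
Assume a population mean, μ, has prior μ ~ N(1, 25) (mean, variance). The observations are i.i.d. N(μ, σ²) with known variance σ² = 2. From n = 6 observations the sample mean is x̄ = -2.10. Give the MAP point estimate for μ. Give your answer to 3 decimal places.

μ̂_MAP = -2.059

n = 6, x̄ = -2.10.
For a Normal prior and Normal likelihood with known variance, the posterior is Normal; its mode equals its mean, the precision-weighted average.
Prior precision 1/σ₀² = 1/25 = 0.04; data precision n/σ² = 6/2 = 3.
μ̂ = (0.04·1 + 3·(-2.1)) / (0.04 + 3) = (-6.26)/3.04 = -313/152 ≈ -2.059.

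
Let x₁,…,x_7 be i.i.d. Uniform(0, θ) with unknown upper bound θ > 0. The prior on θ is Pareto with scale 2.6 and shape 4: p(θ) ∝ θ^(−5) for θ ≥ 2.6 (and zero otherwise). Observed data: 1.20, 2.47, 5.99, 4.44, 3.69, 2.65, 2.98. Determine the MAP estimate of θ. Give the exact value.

θ̂_MAP = 5.99

The Uniform(0, θ) likelihood is θ^(−n) for θ ≥ max(xᵢ), zero otherwise. Here max(xᵢ) = 5.99.
Posterior ∝ θ^(−5) · θ^(−7) = θ^(−12) on θ ≥ max(2.6, 5.99) = 5.99.
This density is strictly decreasing in θ, so the posterior mode lies at the lower boundary of the support.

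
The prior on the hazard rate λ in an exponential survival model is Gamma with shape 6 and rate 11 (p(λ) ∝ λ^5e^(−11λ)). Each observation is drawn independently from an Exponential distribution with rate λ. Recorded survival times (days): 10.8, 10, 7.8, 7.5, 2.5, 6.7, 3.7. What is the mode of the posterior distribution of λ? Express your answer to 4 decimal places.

The Exponential(rate=λ) likelihood is ∝ λ^n e^(−λΣtᵢ). Here n = 7 and Σtᵢ = 10.8 + 10 + 7.8 + 7.5 + 2.5 + 6.7 + 3.7 = 49.
Posterior ∝ λ^5e^(−11λ) · λ^7e^(−49λ) = λ^12e^(−60λ), i.e. Gamma(13, 60).
Mode = (a−1)/b = 12/60 ≈ 0.2000.

λ̂_MAP = 0.2000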